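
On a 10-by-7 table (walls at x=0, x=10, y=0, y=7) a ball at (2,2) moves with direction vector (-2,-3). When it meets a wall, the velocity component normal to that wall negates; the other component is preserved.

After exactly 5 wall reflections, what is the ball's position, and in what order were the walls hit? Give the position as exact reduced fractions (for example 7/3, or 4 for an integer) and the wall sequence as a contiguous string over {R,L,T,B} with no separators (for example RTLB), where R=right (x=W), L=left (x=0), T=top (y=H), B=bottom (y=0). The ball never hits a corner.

Final position: (10,2)
Wall sequence: BLTBR

1. t=2/3 → B at (2/3,0); v=(-2,3)
2. t=1/3 → L at (0,1); v=(2,3)
3. t=2 → T at (4,7); v=(2,-3)
4. t=7/3 → B at (26/3,0); v=(2,3)
5. t=2/3 → R at (10,2); v=(-2,3)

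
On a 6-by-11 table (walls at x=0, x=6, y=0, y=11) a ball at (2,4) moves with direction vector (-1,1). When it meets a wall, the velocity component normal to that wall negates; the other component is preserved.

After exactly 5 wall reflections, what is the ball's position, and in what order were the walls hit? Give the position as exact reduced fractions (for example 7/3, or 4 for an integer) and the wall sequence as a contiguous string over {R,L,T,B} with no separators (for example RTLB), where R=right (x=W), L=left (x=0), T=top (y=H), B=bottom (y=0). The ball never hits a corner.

1. t=2 → L at (0,6); v=(1,1)
2. t=5 → T at (5,11); v=(1,-1)
3. t=1 → R at (6,10); v=(-1,-1)
4. t=6 → L at (0,4); v=(1,-1)
5. t=4 → B at (4,0); v=(1,1)

Final position: (4,0)
Wall sequence: LTRLB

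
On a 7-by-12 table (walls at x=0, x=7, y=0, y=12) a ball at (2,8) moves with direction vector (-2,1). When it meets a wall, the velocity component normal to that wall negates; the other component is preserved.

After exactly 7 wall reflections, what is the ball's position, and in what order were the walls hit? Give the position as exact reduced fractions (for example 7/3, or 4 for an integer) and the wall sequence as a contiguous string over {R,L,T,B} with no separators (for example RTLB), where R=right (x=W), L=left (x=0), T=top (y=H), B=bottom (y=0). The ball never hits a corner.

Final position: (2,0)
Wall sequence: LTRLRLB

1. t=1 → L at (0,9); v=(2,1)
2. t=3 → T at (6,12); v=(2,-1)
3. t=1/2 → R at (7,23/2); v=(-2,-1)
4. t=7/2 → L at (0,8); v=(2,-1)
5. t=7/2 → R at (7,9/2); v=(-2,-1)
6. t=7/2 → L at (0,1); v=(2,-1)
7. t=1 → B at (2,0); v=(2,1)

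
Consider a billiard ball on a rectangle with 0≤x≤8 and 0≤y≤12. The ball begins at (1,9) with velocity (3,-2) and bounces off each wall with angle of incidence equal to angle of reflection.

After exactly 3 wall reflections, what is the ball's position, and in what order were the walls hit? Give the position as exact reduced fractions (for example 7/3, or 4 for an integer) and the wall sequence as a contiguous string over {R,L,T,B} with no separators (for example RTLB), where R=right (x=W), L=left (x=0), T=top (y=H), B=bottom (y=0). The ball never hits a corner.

Final position: (0,1)
Wall sequence: RBL

1. t=7/3 → R at (8,13/3); v=(-3,-2)
2. t=13/6 → B at (3/2,0); v=(-3,2)
3. t=1/2 → L at (0,1); v=(3,2)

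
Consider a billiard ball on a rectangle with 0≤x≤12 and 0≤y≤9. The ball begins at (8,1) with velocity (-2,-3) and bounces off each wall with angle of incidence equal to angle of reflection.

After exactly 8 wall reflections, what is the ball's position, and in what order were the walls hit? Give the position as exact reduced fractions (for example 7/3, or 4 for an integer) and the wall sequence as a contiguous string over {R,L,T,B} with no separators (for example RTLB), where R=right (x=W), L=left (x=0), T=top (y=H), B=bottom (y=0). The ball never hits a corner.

Final position: (4/3,9)
Wall sequence: BTLBTRBT

1. t=1/3 → B at (22/3,0); v=(-2,3)
2. t=3 → T at (4/3,9); v=(-2,-3)
3. t=2/3 → L at (0,7); v=(2,-3)
4. t=7/3 → B at (14/3,0); v=(2,3)
5. t=3 → T at (32/3,9); v=(2,-3)
6. t=2/3 → R at (12,7); v=(-2,-3)
7. t=7/3 → B at (22/3,0); v=(-2,3)
8. t=3 → T at (4/3,9); v=(-2,-3)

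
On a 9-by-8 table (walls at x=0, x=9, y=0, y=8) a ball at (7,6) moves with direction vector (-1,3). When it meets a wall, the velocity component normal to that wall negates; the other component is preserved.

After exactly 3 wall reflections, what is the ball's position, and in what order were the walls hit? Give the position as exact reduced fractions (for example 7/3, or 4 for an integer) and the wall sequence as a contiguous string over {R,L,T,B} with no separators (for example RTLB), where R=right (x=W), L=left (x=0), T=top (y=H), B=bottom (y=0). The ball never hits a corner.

Final position: (1,8)
Wall sequence: TBT

1. t=2/3 → T at (19/3,8); v=(-1,-3)
2. t=8/3 → B at (11/3,0); v=(-1,3)
3. t=8/3 → T at (1,8); v=(-1,-3)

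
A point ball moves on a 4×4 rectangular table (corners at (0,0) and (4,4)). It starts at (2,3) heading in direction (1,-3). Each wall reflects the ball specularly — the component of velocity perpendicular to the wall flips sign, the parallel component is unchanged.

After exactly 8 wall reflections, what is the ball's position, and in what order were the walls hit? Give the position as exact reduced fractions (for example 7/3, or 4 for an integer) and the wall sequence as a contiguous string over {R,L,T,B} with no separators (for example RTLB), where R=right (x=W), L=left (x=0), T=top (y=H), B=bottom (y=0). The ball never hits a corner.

Final position: (5/3,4)
Wall sequence: BRTBTLBT

1. t=1 → B at (3,0); v=(1,3)
2. t=1 → R at (4,3); v=(-1,3)
3. t=1/3 → T at (11/3,4); v=(-1,-3)
4. t=4/3 → B at (7/3,0); v=(-1,3)
5. t=4/3 → T at (1,4); v=(-1,-3)
6. t=1 → L at (0,1); v=(1,-3)
7. t=1/3 → B at (1/3,0); v=(1,3)
8. t=4/3 → T at (5/3,4); v=(1,-3)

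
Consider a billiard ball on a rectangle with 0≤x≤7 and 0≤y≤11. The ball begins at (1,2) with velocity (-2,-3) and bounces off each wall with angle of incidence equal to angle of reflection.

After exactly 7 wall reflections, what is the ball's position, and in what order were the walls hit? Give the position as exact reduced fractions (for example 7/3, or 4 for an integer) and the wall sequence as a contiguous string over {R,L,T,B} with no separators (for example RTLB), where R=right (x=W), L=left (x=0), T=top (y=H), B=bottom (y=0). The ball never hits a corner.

1. t=1/2 → L at (0,1/2); v=(2,-3)
2. t=1/6 → B at (1/3,0); v=(2,3)
3. t=10/3 → R at (7,10); v=(-2,3)
4. t=1/3 → T at (19/3,11); v=(-2,-3)
5. t=19/6 → L at (0,3/2); v=(2,-3)
6. t=1/2 → B at (1,0); v=(2,3)
7. t=3 → R at (7,9); v=(-2,3)

Final position: (7,9)
Wall sequence: LBRTLBR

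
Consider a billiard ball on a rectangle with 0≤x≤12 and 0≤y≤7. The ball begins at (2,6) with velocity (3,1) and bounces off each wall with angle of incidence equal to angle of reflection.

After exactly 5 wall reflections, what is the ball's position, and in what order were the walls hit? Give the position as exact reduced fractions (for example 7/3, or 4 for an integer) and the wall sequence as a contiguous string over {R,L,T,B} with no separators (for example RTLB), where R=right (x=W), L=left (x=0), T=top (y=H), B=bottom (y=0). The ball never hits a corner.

1. t=1 → T at (5,7); v=(3,-1)
2. t=7/3 → R at (12,14/3); v=(-3,-1)
3. t=4 → L at (0,2/3); v=(3,-1)
4. t=2/3 → B at (2,0); v=(3,1)
5. t=10/3 → R at (12,10/3); v=(-3,1)

Final position: (12,10/3)
Wall sequence: TRLBR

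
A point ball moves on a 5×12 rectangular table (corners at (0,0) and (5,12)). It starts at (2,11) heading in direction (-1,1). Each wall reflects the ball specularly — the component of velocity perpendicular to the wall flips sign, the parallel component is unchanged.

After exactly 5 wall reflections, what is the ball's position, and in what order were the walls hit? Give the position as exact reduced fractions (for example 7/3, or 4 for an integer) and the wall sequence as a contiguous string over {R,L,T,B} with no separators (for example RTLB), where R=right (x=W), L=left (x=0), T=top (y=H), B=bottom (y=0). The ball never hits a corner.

1. t=1 → T at (1,12); v=(-1,-1)
2. t=1 → L at (0,11); v=(1,-1)
3. t=5 → R at (5,6); v=(-1,-1)
4. t=5 → L at (0,1); v=(1,-1)
5. t=1 → B at (1,0); v=(1,1)

Final position: (1,0)
Wall sequence: TLRLB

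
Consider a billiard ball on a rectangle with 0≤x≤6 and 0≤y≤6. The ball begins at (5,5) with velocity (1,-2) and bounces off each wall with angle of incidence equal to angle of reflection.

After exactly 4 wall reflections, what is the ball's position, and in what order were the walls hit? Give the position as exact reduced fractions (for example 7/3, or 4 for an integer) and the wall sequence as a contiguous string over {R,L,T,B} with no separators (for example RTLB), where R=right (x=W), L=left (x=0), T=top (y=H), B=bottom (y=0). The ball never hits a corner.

1. t=1 → R at (6,3); v=(-1,-2)
2. t=3/2 → B at (9/2,0); v=(-1,2)
3. t=3 → T at (3/2,6); v=(-1,-2)
4. t=3/2 → L at (0,3); v=(1,-2)

Final position: (0,3)
Wall sequence: RBTL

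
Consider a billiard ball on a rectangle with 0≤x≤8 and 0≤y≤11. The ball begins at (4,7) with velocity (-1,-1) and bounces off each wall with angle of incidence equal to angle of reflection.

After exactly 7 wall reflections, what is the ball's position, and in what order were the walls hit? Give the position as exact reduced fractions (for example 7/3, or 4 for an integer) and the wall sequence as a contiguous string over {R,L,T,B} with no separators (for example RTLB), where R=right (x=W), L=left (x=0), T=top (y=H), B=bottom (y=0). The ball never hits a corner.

Final position: (7,0)
Wall sequence: LBRTLRB

1. t=4 → L at (0,3); v=(1,-1)
2. t=3 → B at (3,0); v=(1,1)
3. t=5 → R at (8,5); v=(-1,1)
4. t=6 → T at (2,11); v=(-1,-1)
5. t=2 → L at (0,9); v=(1,-1)
6. t=8 → R at (8,1); v=(-1,-1)
7. t=1 → B at (7,0); v=(-1,1)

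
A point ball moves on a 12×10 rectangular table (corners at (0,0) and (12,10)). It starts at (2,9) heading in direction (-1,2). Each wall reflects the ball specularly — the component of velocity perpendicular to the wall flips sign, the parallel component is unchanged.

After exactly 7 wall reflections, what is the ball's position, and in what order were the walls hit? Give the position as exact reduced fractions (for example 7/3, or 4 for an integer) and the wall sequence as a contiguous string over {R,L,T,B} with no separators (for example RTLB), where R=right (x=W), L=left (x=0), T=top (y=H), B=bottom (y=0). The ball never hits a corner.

1. t=1/2 → T at (3/2,10); v=(-1,-2)
2. t=3/2 → L at (0,7); v=(1,-2)
3. t=7/2 → B at (7/2,0); v=(1,2)
4. t=5 → T at (17/2,10); v=(1,-2)
5. t=7/2 → R at (12,3); v=(-1,-2)
6. t=3/2 → B at (21/2,0); v=(-1,2)
7. t=5 → T at (11/2,10); v=(-1,-2)

Final position: (11/2,10)
Wall sequence: TLBTRBT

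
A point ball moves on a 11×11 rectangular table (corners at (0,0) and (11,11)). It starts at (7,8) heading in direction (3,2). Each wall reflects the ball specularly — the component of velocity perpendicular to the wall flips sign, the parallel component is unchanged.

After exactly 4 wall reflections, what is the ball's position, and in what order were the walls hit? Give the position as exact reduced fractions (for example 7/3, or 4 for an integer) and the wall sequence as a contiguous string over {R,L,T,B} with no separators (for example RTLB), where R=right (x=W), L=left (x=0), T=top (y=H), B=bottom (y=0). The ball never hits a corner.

1. t=4/3 → R at (11,32/3); v=(-3,2)
2. t=1/6 → T at (21/2,11); v=(-3,-2)
3. t=7/2 → L at (0,4); v=(3,-2)
4. t=2 → B at (6,0); v=(3,2)

Final position: (6,0)
Wall sequence: RTLB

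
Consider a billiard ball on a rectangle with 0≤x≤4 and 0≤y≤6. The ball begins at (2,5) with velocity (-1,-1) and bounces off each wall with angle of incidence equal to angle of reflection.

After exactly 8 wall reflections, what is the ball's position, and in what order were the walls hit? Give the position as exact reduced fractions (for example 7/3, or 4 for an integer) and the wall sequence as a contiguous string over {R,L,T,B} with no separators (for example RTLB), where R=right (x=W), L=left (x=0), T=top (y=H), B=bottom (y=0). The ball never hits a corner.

Final position: (0,1)
Wall sequence: LBRLTRBL

1. t=2 → L at (0,3); v=(1,-1)
2. t=3 → B at (3,0); v=(1,1)
3. t=1 → R at (4,1); v=(-1,1)
4. t=4 → L at (0,5); v=(1,1)
5. t=1 → T at (1,6); v=(1,-1)
6. t=3 → R at (4,3); v=(-1,-1)
7. t=3 → B at (1,0); v=(-1,1)
8. t=1 → L at (0,1); v=(1,1)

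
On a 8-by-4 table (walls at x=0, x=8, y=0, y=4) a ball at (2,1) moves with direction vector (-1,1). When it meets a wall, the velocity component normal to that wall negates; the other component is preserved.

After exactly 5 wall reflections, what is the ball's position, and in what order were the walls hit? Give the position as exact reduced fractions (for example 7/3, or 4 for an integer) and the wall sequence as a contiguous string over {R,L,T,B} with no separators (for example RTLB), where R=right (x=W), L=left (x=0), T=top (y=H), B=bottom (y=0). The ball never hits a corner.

Final position: (7,4)
Wall sequence: LTBRT

1. t=2 → L at (0,3); v=(1,1)
2. t=1 → T at (1,4); v=(1,-1)
3. t=4 → B at (5,0); v=(1,1)
4. t=3 → R at (8,3); v=(-1,1)
5. t=1 → T at (7,4); v=(-1,-1)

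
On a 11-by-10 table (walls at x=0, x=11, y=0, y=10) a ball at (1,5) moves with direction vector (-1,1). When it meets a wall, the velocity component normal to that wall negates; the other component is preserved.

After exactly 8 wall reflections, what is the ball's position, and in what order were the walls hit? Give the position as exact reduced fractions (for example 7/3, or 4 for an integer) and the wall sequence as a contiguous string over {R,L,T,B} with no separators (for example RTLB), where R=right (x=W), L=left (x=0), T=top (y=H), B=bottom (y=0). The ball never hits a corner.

1. t=1 → L at (0,6); v=(1,1)
2. t=4 → T at (4,10); v=(1,-1)
3. t=7 → R at (11,3); v=(-1,-1)
4. t=3 → B at (8,0); v=(-1,1)
5. t=8 → L at (0,8); v=(1,1)
6. t=2 → T at (2,10); v=(1,-1)
7. t=9 → R at (11,1); v=(-1,-1)
8. t=1 → B at (10,0); v=(-1,1)

Final position: (10,0)
Wall sequence: LTRBLTRB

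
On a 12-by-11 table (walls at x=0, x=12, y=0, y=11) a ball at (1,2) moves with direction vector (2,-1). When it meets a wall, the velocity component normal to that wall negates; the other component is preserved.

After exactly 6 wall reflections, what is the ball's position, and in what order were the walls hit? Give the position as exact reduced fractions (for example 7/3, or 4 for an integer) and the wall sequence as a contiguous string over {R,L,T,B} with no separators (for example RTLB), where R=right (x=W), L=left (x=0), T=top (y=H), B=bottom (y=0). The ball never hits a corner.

1. t=2 → B at (5,0); v=(2,1)
2. t=7/2 → R at (12,7/2); v=(-2,1)
3. t=6 → L at (0,19/2); v=(2,1)
4. t=3/2 → T at (3,11); v=(2,-1)
5. t=9/2 → R at (12,13/2); v=(-2,-1)
6. t=6 → L at (0,1/2); v=(2,-1)

Final position: (0,1/2)
Wall sequence: BRLTRL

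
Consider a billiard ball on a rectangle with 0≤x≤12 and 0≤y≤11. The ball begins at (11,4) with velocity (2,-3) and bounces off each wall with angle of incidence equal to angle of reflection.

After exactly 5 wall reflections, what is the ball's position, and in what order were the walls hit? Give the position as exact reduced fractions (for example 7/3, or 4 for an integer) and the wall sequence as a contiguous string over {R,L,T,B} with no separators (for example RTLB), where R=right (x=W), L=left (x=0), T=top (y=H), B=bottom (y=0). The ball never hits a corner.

Final position: (13/3,0)
Wall sequence: RBTLB

1. t=1/2 → R at (12,5/2); v=(-2,-3)
2. t=5/6 → B at (31/3,0); v=(-2,3)
3. t=11/3 → T at (3,11); v=(-2,-3)
4. t=3/2 → L at (0,13/2); v=(2,-3)
5. t=13/6 → B at (13/3,0); v=(2,3)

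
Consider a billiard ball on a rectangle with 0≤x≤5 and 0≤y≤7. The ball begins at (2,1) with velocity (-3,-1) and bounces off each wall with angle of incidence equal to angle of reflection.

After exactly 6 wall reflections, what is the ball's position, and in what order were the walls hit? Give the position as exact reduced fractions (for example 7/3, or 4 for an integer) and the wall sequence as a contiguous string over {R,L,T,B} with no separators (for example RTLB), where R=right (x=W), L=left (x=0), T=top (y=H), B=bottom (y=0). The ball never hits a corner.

Final position: (0,19/3)
Wall sequence: LBRLRL

1. t=2/3 → L at (0,1/3); v=(3,-1)
2. t=1/3 → B at (1,0); v=(3,1)
3. t=4/3 → R at (5,4/3); v=(-3,1)
4. t=5/3 → L at (0,3); v=(3,1)
5. t=5/3 → R at (5,14/3); v=(-3,1)
6. t=5/3 → L at (0,19/3); v=(3,1)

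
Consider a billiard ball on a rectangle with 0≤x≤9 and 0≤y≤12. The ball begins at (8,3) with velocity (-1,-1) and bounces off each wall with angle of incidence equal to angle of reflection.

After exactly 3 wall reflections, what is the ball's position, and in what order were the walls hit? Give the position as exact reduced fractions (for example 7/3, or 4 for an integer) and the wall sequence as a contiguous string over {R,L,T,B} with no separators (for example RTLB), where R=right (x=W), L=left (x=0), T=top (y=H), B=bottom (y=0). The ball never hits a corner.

Final position: (7,12)
Wall sequence: BLT

1. t=3 → B at (5,0); v=(-1,1)
2. t=5 → L at (0,5); v=(1,1)
3. t=7 → T at (7,12); v=(1,-1)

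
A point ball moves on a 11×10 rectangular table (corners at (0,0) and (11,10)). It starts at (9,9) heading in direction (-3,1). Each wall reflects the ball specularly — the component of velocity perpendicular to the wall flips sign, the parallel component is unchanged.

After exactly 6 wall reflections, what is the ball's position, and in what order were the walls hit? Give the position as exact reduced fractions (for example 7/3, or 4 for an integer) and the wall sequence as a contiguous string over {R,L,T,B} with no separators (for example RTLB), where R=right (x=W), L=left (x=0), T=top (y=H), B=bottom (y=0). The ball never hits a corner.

Final position: (11,3)
Wall sequence: TLRLBR

1. t=1 → T at (6,10); v=(-3,-1)
2. t=2 → L at (0,8); v=(3,-1)
3. t=11/3 → R at (11,13/3); v=(-3,-1)
4. t=11/3 → L at (0,2/3); v=(3,-1)
5. t=2/3 → B at (2,0); v=(3,1)
6. t=3 → R at (11,3); v=(-3,1)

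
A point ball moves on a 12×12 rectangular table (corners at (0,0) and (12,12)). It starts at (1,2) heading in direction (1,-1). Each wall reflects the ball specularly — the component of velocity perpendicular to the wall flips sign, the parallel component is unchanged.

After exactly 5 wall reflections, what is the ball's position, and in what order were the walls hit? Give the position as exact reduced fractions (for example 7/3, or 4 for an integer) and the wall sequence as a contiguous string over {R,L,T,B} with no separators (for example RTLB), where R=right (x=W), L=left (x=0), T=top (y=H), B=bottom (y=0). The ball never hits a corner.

Final position: (3,0)
Wall sequence: BRTLB

1. t=2 → B at (3,0); v=(1,1)
2. t=9 → R at (12,9); v=(-1,1)
3. t=3 → T at (9,12); v=(-1,-1)
4. t=9 → L at (0,3); v=(1,-1)
5. t=3 → B at (3,0); v=(1,1)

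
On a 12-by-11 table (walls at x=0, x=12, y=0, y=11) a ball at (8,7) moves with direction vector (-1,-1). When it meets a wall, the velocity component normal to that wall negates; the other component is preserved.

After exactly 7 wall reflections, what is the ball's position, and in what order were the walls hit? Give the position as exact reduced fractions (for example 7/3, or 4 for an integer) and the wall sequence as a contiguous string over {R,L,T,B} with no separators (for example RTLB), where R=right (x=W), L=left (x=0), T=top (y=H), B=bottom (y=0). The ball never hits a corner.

1. t=7 → B at (1,0); v=(-1,1)
2. t=1 → L at (0,1); v=(1,1)
3. t=10 → T at (10,11); v=(1,-1)
4. t=2 → R at (12,9); v=(-1,-1)
5. t=9 → B at (3,0); v=(-1,1)
6. t=3 → L at (0,3); v=(1,1)
7. t=8 → T at (8,11); v=(1,-1)

Final position: (8,11)
Wall sequence: BLTRBLT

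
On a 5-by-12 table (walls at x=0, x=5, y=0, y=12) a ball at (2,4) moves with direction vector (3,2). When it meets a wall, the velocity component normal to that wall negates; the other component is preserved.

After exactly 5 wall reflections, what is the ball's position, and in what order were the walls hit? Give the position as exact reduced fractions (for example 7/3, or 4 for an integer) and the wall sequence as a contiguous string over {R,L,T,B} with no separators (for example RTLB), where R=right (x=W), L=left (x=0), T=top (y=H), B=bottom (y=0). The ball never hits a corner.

1. t=1 → R at (5,6); v=(-3,2)
2. t=5/3 → L at (0,28/3); v=(3,2)
3. t=4/3 → T at (4,12); v=(3,-2)
4. t=1/3 → R at (5,34/3); v=(-3,-2)
5. t=5/3 → L at (0,8); v=(3,-2)

Final position: (0,8)
Wall sequence: RLTRL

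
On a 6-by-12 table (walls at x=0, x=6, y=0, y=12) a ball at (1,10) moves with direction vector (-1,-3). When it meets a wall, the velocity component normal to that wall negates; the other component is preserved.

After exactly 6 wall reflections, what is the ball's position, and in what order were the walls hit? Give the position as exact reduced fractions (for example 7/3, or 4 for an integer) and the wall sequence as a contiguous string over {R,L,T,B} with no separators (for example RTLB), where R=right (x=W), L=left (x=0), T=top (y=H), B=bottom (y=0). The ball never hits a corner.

Final position: (0,5)
Wall sequence: LBRTBL

1. t=1 → L at (0,7); v=(1,-3)
2. t=7/3 → B at (7/3,0); v=(1,3)
3. t=11/3 → R at (6,11); v=(-1,3)
4. t=1/3 → T at (17/3,12); v=(-1,-3)
5. t=4 → B at (5/3,0); v=(-1,3)
6. t=5/3 → L at (0,5); v=(1,3)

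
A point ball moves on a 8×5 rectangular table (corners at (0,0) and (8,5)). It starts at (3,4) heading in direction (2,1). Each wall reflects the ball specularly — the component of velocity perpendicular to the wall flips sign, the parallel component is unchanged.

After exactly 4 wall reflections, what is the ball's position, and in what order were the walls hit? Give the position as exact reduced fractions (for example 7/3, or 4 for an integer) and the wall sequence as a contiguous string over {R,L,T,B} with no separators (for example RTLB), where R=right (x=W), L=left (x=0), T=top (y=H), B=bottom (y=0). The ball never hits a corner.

Final position: (0,1/2)
Wall sequence: TRBL

1. t=1 → T at (5,5); v=(2,-1)
2. t=3/2 → R at (8,7/2); v=(-2,-1)
3. t=7/2 → B at (1,0); v=(-2,1)
4. t=1/2 → L at (0,1/2); v=(2,1)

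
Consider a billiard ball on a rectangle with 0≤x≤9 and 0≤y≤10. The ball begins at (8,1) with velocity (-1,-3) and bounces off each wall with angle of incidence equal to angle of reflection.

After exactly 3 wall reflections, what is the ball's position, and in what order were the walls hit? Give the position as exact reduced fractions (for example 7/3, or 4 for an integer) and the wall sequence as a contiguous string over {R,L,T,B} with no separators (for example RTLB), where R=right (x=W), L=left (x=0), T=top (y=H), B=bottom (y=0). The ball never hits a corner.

Final position: (1,0)
Wall sequence: BTB

1. t=1/3 → B at (23/3,0); v=(-1,3)
2. t=10/3 → T at (13/3,10); v=(-1,-3)
3. t=10/3 → B at (1,0); v=(-1,3)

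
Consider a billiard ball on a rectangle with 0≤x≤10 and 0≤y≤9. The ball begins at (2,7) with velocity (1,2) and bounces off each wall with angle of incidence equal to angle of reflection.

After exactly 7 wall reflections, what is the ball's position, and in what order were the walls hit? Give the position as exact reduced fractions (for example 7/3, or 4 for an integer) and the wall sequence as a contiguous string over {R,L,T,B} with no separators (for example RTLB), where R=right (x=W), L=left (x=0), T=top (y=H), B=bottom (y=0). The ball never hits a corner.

Final position: (1,9)
Wall sequence: TBRTBLT

1. t=1 → T at (3,9); v=(1,-2)
2. t=9/2 → B at (15/2,0); v=(1,2)
3. t=5/2 → R at (10,5); v=(-1,2)
4. t=2 → T at (8,9); v=(-1,-2)
5. t=9/2 → B at (7/2,0); v=(-1,2)
6. t=7/2 → L at (0,7); v=(1,2)
7. t=1 → T at (1,9); v=(1,-2)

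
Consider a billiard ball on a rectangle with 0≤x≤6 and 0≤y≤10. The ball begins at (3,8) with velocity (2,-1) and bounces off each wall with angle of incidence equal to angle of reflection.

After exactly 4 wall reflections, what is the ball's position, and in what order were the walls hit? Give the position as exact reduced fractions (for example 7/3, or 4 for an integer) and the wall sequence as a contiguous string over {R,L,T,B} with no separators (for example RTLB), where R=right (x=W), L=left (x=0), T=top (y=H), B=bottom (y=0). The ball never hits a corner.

Final position: (5,0)
Wall sequence: RLRB

1. t=3/2 → R at (6,13/2); v=(-2,-1)
2. t=3 → L at (0,7/2); v=(2,-1)
3. t=3 → R at (6,1/2); v=(-2,-1)
4. t=1/2 → B at (5,0); v=(-2,1)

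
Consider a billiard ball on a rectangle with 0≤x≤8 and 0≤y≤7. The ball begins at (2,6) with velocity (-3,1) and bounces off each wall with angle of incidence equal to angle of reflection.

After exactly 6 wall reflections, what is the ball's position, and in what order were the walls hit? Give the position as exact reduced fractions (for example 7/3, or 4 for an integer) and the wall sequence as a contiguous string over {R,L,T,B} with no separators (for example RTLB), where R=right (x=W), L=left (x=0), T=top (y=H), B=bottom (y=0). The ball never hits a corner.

1. t=2/3 → L at (0,20/3); v=(3,1)
2. t=1/3 → T at (1,7); v=(3,-1)
3. t=7/3 → R at (8,14/3); v=(-3,-1)
4. t=8/3 → L at (0,2); v=(3,-1)
5. t=2 → B at (6,0); v=(3,1)
6. t=2/3 → R at (8,2/3); v=(-3,1)

Final position: (8,2/3)
Wall sequence: LTRLBR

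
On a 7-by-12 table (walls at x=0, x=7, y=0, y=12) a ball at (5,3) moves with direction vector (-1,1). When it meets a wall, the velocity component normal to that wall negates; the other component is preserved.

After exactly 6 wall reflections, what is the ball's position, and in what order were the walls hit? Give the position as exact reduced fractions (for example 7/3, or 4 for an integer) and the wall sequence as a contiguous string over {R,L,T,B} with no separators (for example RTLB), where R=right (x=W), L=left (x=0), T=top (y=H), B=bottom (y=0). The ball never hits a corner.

1. t=5 → L at (0,8); v=(1,1)
2. t=4 → T at (4,12); v=(1,-1)
3. t=3 → R at (7,9); v=(-1,-1)
4. t=7 → L at (0,2); v=(1,-1)
5. t=2 → B at (2,0); v=(1,1)
6. t=5 → R at (7,5); v=(-1,1)

Final position: (7,5)
Wall sequence: LTRLBR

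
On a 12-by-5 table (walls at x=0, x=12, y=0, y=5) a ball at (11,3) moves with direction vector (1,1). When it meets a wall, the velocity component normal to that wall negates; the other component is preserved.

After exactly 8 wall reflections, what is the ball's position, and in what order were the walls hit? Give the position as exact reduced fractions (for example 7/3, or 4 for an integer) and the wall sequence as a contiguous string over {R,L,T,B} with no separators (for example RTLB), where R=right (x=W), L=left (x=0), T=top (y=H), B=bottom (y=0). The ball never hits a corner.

1. t=1 → R at (12,4); v=(-1,1)
2. t=1 → T at (11,5); v=(-1,-1)
3. t=5 → B at (6,0); v=(-1,1)
4. t=5 → T at (1,5); v=(-1,-1)
5. t=1 → L at (0,4); v=(1,-1)
6. t=4 → B at (4,0); v=(1,1)
7. t=5 → T at (9,5); v=(1,-1)
8. t=3 → R at (12,2); v=(-1,-1)

Final position: (12,2)
Wall sequence: RTBTLBTR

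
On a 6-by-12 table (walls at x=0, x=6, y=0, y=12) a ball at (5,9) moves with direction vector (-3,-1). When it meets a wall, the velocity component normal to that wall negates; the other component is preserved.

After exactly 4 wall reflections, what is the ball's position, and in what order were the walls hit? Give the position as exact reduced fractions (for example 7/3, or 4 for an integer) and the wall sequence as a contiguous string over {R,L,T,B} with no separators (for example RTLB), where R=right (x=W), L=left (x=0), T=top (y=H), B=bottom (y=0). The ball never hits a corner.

1. t=5/3 → L at (0,22/3); v=(3,-1)
2. t=2 → R at (6,16/3); v=(-3,-1)
3. t=2 → L at (0,10/3); v=(3,-1)
4. t=2 → R at (6,4/3); v=(-3,-1)

Final position: (6,4/3)
Wall sequence: LRLR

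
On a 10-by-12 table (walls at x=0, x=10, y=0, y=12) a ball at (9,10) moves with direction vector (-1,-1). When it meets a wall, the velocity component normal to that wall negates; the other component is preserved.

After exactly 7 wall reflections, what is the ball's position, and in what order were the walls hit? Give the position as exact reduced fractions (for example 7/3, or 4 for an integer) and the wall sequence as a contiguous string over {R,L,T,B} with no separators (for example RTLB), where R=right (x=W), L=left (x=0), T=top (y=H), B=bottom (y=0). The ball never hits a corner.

Final position: (10,5)
Wall sequence: LBRTLBR

1. t=9 → L at (0,1); v=(1,-1)
2. t=1 → B at (1,0); v=(1,1)
3. t=9 → R at (10,9); v=(-1,1)
4. t=3 → T at (7,12); v=(-1,-1)
5. t=7 → L at (0,5); v=(1,-1)
6. t=5 → B at (5,0); v=(1,1)
7. t=5 → R at (10,5); v=(-1,1)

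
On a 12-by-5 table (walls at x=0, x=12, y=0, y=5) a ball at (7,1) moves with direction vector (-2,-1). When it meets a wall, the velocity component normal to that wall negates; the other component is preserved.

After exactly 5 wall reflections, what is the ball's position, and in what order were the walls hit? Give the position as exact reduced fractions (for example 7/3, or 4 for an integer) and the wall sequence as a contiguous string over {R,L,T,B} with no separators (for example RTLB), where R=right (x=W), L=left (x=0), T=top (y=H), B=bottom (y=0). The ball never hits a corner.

1. t=1 → B at (5,0); v=(-2,1)
2. t=5/2 → L at (0,5/2); v=(2,1)
3. t=5/2 → T at (5,5); v=(2,-1)
4. t=7/2 → R at (12,3/2); v=(-2,-1)
5. t=3/2 → B at (9,0); v=(-2,1)

Final position: (9,0)
Wall sequence: BLTRB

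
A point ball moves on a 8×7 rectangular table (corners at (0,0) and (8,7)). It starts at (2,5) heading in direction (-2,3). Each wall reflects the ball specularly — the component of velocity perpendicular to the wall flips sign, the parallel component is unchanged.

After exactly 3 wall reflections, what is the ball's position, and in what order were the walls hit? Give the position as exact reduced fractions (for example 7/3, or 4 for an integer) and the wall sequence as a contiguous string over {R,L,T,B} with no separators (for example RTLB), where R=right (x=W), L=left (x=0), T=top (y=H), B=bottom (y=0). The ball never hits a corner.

1. t=2/3 → T at (2/3,7); v=(-2,-3)
2. t=1/3 → L at (0,6); v=(2,-3)
3. t=2 → B at (4,0); v=(2,3)

Final position: (4,0)
Wall sequence: TLB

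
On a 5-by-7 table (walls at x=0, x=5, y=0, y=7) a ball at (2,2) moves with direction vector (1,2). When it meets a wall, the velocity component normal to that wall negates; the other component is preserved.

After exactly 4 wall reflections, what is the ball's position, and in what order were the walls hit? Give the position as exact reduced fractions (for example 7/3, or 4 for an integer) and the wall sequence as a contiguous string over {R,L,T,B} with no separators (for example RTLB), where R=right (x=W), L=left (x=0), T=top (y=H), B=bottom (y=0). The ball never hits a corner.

Final position: (0,4)
Wall sequence: TRBL

1. t=5/2 → T at (9/2,7); v=(1,-2)
2. t=1/2 → R at (5,6); v=(-1,-2)
3. t=3 → B at (2,0); v=(-1,2)
4. t=2 → L at (0,4); v=(1,2)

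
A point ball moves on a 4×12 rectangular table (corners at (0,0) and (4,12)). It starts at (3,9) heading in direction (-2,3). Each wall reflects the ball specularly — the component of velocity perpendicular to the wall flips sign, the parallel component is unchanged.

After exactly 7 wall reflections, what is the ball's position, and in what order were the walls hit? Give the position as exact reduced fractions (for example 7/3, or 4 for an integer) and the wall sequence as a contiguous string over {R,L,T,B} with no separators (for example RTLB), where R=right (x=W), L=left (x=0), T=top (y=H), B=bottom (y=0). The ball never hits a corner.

1. t=1 → T at (1,12); v=(-2,-3)
2. t=1/2 → L at (0,21/2); v=(2,-3)
3. t=2 → R at (4,9/2); v=(-2,-3)
4. t=3/2 → B at (1,0); v=(-2,3)
5. t=1/2 → L at (0,3/2); v=(2,3)
6. t=2 → R at (4,15/2); v=(-2,3)
7. t=3/2 → T at (1,12); v=(-2,-3)

Final position: (1,12)
Wall sequence: TLRBLRT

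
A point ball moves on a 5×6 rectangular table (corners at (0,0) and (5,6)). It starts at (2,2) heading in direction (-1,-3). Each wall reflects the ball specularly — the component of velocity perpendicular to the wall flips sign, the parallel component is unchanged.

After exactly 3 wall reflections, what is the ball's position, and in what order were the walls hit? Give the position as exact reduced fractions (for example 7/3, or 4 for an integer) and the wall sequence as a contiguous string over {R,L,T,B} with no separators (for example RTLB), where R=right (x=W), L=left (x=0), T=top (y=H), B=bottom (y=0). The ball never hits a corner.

Final position: (2/3,6)
Wall sequence: BLT

1. t=2/3 → B at (4/3,0); v=(-1,3)
2. t=4/3 → L at (0,4); v=(1,3)
3. t=2/3 → T at (2/3,6); v=(1,-3)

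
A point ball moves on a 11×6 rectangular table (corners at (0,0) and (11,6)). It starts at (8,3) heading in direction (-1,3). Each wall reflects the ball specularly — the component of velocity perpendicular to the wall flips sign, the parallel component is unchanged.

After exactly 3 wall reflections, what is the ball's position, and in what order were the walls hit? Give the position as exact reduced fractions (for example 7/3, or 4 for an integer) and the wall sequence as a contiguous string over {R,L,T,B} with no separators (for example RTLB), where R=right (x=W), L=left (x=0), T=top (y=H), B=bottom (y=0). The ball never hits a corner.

Final position: (3,6)
Wall sequence: TBT

1. t=1 → T at (7,6); v=(-1,-3)
2. t=2 → B at (5,0); v=(-1,3)
3. t=2 → T at (3,6); v=(-1,-3)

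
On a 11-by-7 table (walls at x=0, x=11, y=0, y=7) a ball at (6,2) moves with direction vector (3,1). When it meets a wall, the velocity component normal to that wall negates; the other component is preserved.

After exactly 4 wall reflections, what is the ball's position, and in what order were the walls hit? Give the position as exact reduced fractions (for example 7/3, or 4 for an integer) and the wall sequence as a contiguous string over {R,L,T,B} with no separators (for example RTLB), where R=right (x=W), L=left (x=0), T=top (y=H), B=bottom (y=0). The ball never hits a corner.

1. t=5/3 → R at (11,11/3); v=(-3,1)
2. t=10/3 → T at (1,7); v=(-3,-1)
3. t=1/3 → L at (0,20/3); v=(3,-1)
4. t=11/3 → R at (11,3); v=(-3,-1)

Final position: (11,3)
Wall sequence: RTLR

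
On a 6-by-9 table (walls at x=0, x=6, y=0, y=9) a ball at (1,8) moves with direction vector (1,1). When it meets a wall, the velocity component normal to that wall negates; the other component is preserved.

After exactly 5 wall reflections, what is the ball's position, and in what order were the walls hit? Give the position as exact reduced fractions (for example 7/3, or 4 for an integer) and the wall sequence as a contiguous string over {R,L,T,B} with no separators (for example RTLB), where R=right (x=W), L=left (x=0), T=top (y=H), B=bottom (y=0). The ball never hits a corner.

Final position: (6,7)
Wall sequence: TRBLR

1. t=1 → T at (2,9); v=(1,-1)
2. t=4 → R at (6,5); v=(-1,-1)
3. t=5 → B at (1,0); v=(-1,1)
4. t=1 → L at (0,1); v=(1,1)
5. t=6 → R at (6,7); v=(-1,1)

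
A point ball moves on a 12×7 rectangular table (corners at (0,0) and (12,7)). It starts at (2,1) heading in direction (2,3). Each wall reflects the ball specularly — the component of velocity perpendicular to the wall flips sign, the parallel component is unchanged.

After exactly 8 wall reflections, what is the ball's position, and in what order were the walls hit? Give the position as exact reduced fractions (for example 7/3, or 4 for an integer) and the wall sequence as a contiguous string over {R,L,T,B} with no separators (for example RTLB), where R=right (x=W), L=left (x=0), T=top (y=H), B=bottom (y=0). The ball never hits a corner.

Final position: (16/3,0)
Wall sequence: TBRTBLTB

1. t=2 → T at (6,7); v=(2,-3)
2. t=7/3 → B at (32/3,0); v=(2,3)
3. t=2/3 → R at (12,2); v=(-2,3)
4. t=5/3 → T at (26/3,7); v=(-2,-3)
5. t=7/3 → B at (4,0); v=(-2,3)
6. t=2 → L at (0,6); v=(2,3)
7. t=1/3 → T at (2/3,7); v=(2,-3)
8. t=7/3 → B at (16/3,0); v=(2,3)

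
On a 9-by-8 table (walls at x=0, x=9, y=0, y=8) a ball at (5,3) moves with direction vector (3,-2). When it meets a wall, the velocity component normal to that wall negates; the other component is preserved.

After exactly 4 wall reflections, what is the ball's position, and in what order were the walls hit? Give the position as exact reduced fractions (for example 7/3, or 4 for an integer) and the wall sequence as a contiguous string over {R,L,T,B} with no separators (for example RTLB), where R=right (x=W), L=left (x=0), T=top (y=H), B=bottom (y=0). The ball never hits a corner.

1. t=4/3 → R at (9,1/3); v=(-3,-2)
2. t=1/6 → B at (17/2,0); v=(-3,2)
3. t=17/6 → L at (0,17/3); v=(3,2)
4. t=7/6 → T at (7/2,8); v=(3,-2)

Final position: (7/2,8)
Wall sequence: RBLT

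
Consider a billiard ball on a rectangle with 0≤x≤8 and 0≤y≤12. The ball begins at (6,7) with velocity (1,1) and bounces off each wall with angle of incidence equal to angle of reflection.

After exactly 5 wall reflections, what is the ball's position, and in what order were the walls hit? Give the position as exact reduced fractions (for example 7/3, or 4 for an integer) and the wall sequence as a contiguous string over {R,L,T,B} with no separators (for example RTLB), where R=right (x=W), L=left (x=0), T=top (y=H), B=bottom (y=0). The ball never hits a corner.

1. t=2 → R at (8,9); v=(-1,1)
2. t=3 → T at (5,12); v=(-1,-1)
3. t=5 → L at (0,7); v=(1,-1)
4. t=7 → B at (7,0); v=(1,1)
5. t=1 → R at (8,1); v=(-1,1)

Final position: (8,1)
Wall sequence: RTLBR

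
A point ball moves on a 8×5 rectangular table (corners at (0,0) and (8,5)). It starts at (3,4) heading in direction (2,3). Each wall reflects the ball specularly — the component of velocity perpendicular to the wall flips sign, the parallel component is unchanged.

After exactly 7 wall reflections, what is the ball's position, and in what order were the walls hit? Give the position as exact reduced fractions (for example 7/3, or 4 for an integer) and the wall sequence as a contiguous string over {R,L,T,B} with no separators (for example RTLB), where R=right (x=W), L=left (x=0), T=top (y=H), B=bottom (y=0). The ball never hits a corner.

1. t=1/3 → T at (11/3,5); v=(2,-3)
2. t=5/3 → B at (7,0); v=(2,3)
3. t=1/2 → R at (8,3/2); v=(-2,3)
4. t=7/6 → T at (17/3,5); v=(-2,-3)
5. t=5/3 → B at (7/3,0); v=(-2,3)
6. t=7/6 → L at (0,7/2); v=(2,3)
7. t=1/2 → T at (1,5); v=(2,-3)

Final position: (1,5)
Wall sequence: TBRTBLT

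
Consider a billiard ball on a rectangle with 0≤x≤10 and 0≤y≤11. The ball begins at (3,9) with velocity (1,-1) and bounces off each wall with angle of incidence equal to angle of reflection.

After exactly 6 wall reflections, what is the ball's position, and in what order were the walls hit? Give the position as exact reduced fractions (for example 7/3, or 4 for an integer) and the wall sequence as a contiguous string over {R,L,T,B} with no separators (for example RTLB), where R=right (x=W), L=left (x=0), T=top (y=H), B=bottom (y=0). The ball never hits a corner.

1. t=7 → R at (10,2); v=(-1,-1)
2. t=2 → B at (8,0); v=(-1,1)
3. t=8 → L at (0,8); v=(1,1)
4. t=3 → T at (3,11); v=(1,-1)
5. t=7 → R at (10,4); v=(-1,-1)
6. t=4 → B at (6,0); v=(-1,1)

Final position: (6,0)
Wall sequence: RBLTRB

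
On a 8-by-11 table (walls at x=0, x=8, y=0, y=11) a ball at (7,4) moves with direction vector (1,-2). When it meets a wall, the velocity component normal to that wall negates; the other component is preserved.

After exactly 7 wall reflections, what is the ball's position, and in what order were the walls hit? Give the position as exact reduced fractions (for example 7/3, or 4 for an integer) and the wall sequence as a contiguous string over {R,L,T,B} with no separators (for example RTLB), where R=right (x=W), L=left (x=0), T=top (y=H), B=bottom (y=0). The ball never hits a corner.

Final position: (13/2,11)
Wall sequence: RBTLBRT

1. t=1 → R at (8,2); v=(-1,-2)
2. t=1 → B at (7,0); v=(-1,2)
3. t=11/2 → T at (3/2,11); v=(-1,-2)
4. t=3/2 → L at (0,8); v=(1,-2)
5. t=4 → B at (4,0); v=(1,2)
6. t=4 → R at (8,8); v=(-1,2)
7. t=3/2 → T at (13/2,11); v=(-1,-2)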